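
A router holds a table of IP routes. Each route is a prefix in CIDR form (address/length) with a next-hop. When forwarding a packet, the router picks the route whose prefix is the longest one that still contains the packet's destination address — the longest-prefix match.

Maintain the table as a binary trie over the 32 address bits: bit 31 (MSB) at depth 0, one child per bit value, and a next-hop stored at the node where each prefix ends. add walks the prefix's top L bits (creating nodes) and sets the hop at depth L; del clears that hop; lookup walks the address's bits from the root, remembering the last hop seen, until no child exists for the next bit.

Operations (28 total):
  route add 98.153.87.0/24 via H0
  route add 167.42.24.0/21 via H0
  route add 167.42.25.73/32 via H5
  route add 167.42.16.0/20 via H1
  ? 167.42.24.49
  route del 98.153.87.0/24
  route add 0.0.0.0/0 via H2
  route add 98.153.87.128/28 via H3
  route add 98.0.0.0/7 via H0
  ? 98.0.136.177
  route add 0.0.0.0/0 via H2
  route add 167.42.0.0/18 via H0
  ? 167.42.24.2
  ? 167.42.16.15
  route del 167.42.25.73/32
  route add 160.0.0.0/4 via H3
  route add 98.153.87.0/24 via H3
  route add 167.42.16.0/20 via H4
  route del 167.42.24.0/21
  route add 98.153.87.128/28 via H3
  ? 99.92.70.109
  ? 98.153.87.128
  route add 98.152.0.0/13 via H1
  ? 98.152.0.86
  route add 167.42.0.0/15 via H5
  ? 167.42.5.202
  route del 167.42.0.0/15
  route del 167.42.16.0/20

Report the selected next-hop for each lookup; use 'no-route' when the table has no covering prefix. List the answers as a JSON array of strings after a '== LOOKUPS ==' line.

Apply in order:
  + 98.153.87.0/24 (H0) depth=24
  + 167.42.24.0/21 (H0) depth=21
  + 167.42.25.73/32 (H5) depth=32
  + 167.42.16.0/20 (H1) depth=20
  lookup 167.42.24.49: bits 10100111001010100001100 walk d0:-→d1:-→d2:-→d3:-→d4:-→d5:-→d6:-→d7:-→d8:-→d9:-→d10:-→d11:-→d12:-→d13:-→d14:-→d15:-→d16:-→d17:-→d18:-→d19:-→d20:H1→d21:H0→d22:-→d23:- -> H0
  del 98.153.87.0/24 (clear depth 24)
  + 0.0.0.0/0 (H2) depth=0
  + 98.153.87.128/28 (H3) depth=28
  + 98.0.0.0/7 (H0) depth=7
  lookup 98.0.136.177: bits 01100010 walk d0:H2→d1:-→d2:-→d3:-→d4:-→d5:-→d6:-→d7:H0→d8:- -> H0
  + 0.0.0.0/0 (H2) depth=0
  + 167.42.0.0/18 (H0) depth=18
  lookup 167.42.24.2: bits 10100111001010100001100 walk d0:H2→d1:-→d2:-→d3:-→d4:-→d5:-→d6:-→d7:-→d8:-→d9:-→d10:-→d11:-→d12:-→d13:-→d14:-→d15:-→d16:-→d17:-→d18:H0→d19:-→d20:H1→d21:H0→d22:-→d23:- -> H0
  lookup 167.42.16.15: bits 10100111001010100001 walk d0:H2→d1:-→d2:-→d3:-→d4:-→d5:-→d6:-→d7:-→d8:-→d9:-→d10:-→d11:-→d12:-→d13:-→d14:-→d15:-→d16:-→d17:-→d18:H0→d19:-→d20:H1 -> H1
  del 167.42.25.73/32 (clear depth 32)
  + 160.0.0.0/4 (H3) depth=4
  + 98.153.87.0/24 (H3) depth=24
  + 167.42.16.0/20 (H4) depth=20
  del 167.42.24.0/21 (clear depth 21)
  + 98.153.87.128/28 (H3) depth=28
  lookup 99.92.70.109: bits 0110001 walk d0:H2→d1:-→d2:-→d3:-→d4:-→d5:-→d6:-→d7:H0 -> H0
  lookup 98.153.87.128: bits 0110001010011001010101111000 walk d0:H2→d1:-→d2:-→d3:-→d4:-→d5:-→d6:-→d7:H0→d8:-→d9:-→d10:-→d11:-→d12:-→d13:-→d14:-→d15:-→d16:-→d17:-→d18:-→d19:-→d20:-→d21:-→d22:-→d23:-→d24:H3→d25:-→d26:-→d27:-→d28:H3 -> H3
  + 98.152.0.0/13 (H1) depth=13
  lookup 98.152.0.86: bits 011000101001100 walk d0:H2→d1:-→d2:-→d3:-→d4:-→d5:-→d6:-→d7:H0→d8:-→d9:-→d10:-→d11:-→d12:-→d13:H1→d14:-→d15:- -> H1
  + 167.42.0.0/15 (H5) depth=15
  lookup 167.42.5.202: bits 1010011100101010000 walk d0:H2→d1:-→d2:-→d3:-→d4:H3→d5:-→d6:-→d7:-→d8:-→d9:-→d10:-→d11:-→d12:-→d13:-→d14:-→d15:H5→d16:-→d17:-→d18:H0→d19:- -> H0
  del 167.42.0.0/15 (clear depth 15)
  del 167.42.16.0/20 (clear depth 20)

== LOOKUPS ==
["H0","H0","H0","H1","H0","H3","H1","H0"]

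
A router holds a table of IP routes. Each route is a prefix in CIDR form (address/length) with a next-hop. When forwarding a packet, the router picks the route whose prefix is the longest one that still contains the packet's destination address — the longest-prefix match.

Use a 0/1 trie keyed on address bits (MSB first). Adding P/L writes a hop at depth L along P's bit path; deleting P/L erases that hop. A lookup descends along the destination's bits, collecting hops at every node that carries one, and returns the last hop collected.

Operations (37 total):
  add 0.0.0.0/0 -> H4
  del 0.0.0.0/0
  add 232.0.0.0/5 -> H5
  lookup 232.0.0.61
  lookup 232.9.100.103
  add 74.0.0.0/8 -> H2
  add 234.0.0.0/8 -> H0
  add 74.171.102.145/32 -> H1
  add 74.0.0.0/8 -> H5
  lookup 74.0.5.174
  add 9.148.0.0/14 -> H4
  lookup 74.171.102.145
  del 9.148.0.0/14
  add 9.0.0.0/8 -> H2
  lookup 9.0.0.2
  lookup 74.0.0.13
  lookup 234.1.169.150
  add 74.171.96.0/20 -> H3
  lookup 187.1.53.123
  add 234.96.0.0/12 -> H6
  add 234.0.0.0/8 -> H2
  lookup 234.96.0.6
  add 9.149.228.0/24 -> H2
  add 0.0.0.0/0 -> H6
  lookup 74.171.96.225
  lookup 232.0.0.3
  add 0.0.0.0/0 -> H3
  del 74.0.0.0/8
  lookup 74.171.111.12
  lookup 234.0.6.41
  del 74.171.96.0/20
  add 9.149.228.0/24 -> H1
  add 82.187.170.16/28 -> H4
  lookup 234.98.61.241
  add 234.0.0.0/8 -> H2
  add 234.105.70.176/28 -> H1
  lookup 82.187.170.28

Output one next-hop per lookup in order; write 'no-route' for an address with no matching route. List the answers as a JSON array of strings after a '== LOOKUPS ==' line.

Trace:
  add 0.0.0.0/0 -> H4 at depth 0
  del 0.0.0.0/0 (clear depth 0)
  add 232.0.0.0/5 -> H5 at depth 5
  Q 232.0.0.61: descend 11101 ; hops seen [H5] ; pick H5
  Q 232.9.100.103: descend 11101 ; hops seen [H5] ; pick H5
  add 74.0.0.0/8 -> H2 at depth 8
  add 234.0.0.0/8 -> H0 at depth 8
  add 74.171.102.145/32 -> H1 at depth 32
  add 74.0.0.0/8 -> H5 at depth 8
  Q 74.0.5.174: descend 01001010 ; hops seen [H5] ; pick H5
  add 9.148.0.0/14 -> H4 at depth 14
  Q 74.171.102.145: descend 01001010101010110110011010010001 ; hops seen [H5,H1] ; pick H1
  del 9.148.0.0/14 (clear depth 14)
  add 9.0.0.0/8 -> H2 at depth 8
  Q 9.0.0.2: descend 00001001 ; hops seen [H2] ; pick H2
  Q 74.0.0.13: descend 01001010 ; hops seen [H5] ; pick H5
  Q 234.1.169.150: descend 11101010 ; hops seen [H5,H0] ; pick H0
  add 74.171.96.0/20 -> H3 at depth 20
  Q 187.1.53.123: descend 1 ; hops seen [∅] ; pick no-route
  add 234.96.0.0/12 -> H6 at depth 12
  add 234.0.0.0/8 -> H2 at depth 8
  Q 234.96.0.6: descend 111010100110 ; hops seen [H5,H2,H6] ; pick H6
  add 9.149.228.0/24 -> H2 at depth 24
  add 0.0.0.0/0 -> H6 at depth 0
  Q 74.171.96.225: descend 010010101010101101100 ; hops seen [H6,H5,H3] ; pick H3
  Q 232.0.0.3: descend 111010 ; hops seen [H6,H5] ; pick H5
  add 0.0.0.0/0 -> H3 at depth 0
  del 74.0.0.0/8 (clear depth 8)
  Q 74.171.111.12: descend 01001010101010110110 ; hops seen [H3,H3] ; pick H3
  Q 234.0.6.41: descend 111010100 ; hops seen [H3,H5,H2] ; pick H2
  del 74.171.96.0/20 (clear depth 20)
  add 9.149.228.0/24 -> H1 at depth 24
  add 82.187.170.16/28 -> H4 at depth 28
  Q 234.98.61.241: descend 111010100110 ; hops seen [H3,H5,H2,H6] ; pick H6
  add 234.0.0.0/8 -> H2 at depth 8
  add 234.105.70.176/28 -> H1 at depth 28
  Q 82.187.170.28: descend 0101001010111011101010100001 ; hops seen [H3,H4] ; pick H4

== LOOKUPS ==
["H5","H5","H5","H1","H2","H5","H0","no-route","H6","H3","H5","H3","H2","H6","H4"]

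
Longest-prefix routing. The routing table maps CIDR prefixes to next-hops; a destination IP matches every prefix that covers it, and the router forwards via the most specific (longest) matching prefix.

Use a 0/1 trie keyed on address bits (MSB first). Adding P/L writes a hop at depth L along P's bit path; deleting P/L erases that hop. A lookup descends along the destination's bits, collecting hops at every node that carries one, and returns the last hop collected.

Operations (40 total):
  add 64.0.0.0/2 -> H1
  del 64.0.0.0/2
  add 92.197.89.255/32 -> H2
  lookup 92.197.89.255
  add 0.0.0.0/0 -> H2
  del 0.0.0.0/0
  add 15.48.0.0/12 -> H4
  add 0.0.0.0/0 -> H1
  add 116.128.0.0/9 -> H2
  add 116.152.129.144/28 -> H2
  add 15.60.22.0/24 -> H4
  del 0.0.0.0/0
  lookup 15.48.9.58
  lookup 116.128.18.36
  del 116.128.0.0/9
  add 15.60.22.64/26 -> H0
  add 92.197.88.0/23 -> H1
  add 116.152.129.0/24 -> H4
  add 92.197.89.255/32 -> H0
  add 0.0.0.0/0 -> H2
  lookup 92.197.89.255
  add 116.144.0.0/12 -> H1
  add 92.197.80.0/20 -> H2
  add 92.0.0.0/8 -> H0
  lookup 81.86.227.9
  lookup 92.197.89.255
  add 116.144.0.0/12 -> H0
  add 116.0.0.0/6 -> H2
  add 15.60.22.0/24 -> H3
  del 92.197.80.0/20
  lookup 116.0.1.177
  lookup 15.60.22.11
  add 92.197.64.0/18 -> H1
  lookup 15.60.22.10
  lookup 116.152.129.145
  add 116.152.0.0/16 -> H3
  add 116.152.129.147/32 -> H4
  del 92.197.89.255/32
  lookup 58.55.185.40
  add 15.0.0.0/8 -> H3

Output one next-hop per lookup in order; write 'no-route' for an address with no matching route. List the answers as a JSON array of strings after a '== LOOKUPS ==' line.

Apply in order:
  add 64.0.0.0/2 -> H1 at depth 2
  - 64.0.0.0/2 clear@2
  add 92.197.89.255/32 -> H2 at depth 32
  ? 92.197.89.255  path d0:-→d1:-→d2:-→d3:-→d4:-→d5:-→d6:-→d7:-→d8:-→d9:-→d10:-→d11:-→d12:-→d13:-→d14:-→d15:-→d16:-→d17:-→d18:-→d19:-→d20:-→d21:-→d22:-→d23:-→d24:-→d25:-→d26:-→d27:-→d28:-→d29:-→d30:-→d31:-→d32:H2  best=H2
  add 0.0.0.0/0 -> H2 at depth 0
  - 0.0.0.0/0 clear@0
  add 15.48.0.0/12 -> H4 at depth 12
  add 0.0.0.0/0 -> H1 at depth 0
  add 116.128.0.0/9 -> H2 at depth 9
  add 116.152.129.144/28 -> H2 at depth 28
  add 15.60.22.0/24 -> H4 at depth 24
  - 0.0.0.0/0 clear@0
  ? 15.48.9.58  path d0:-→d1:-→d2:-→d3:-→d4:-→d5:-→d6:-→d7:-→d8:-→d9:-→d10:-→d11:-→d12:H4  best=H4
  ? 116.128.18.36  path d0:-→d1:-→d2:-→d3:-→d4:-→d5:-→d6:-→d7:-→d8:-→d9:H2→d10:-→d11:-  best=H2
  - 116.128.0.0/9 clear@9
  add 15.60.22.64/26 -> H0 at depth 26
  add 92.197.88.0/23 -> H1 at depth 23
  add 116.152.129.0/24 -> H4 at depth 24
  add 92.197.89.255/32 -> H0 at depth 32
  add 0.0.0.0/0 -> H2 at depth 0
  ? 92.197.89.255  path d0:H2→d1:-→d2:-→d3:-→d4:-→d5:-→d6:-→d7:-→d8:-→d9:-→d10:-→d11:-→d12:-→d13:-→d14:-→d15:-→d16:-→d17:-→d18:-→d19:-→d20:-→d21:-→d22:-→d23:H1→d24:-→d25:-→d26:-→d27:-→d28:-→d29:-→d30:-→d31:-→d32:H0  best=H0
  add 116.144.0.0/12 -> H1 at depth 12
  add 92.197.80.0/20 -> H2 at depth 20
  add 92.0.0.0/8 -> H0 at depth 8
  ? 81.86.227.9  path d0:H2→d1:-→d2:-→d3:-→d4:-  best=H2
  ? 92.197.89.255  path d0:H2→d1:-→d2:-→d3:-→d4:-→d5:-→d6:-→d7:-→d8:H0→d9:-→d10:-→d11:-→d12:-→d13:-→d14:-→d15:-→d16:-→d17:-→d18:-→d19:-→d20:H2→d21:-→d22:-→d23:H1→d24:-→d25:-→d26:-→d27:-→d28:-→d29:-→d30:-→d31:-→d32:H0  best=H0
  add 116.144.0.0/12 -> H0 at depth 12
  add 116.0.0.0/6 -> H2 at depth 6
  add 15.60.22.0/24 -> H3 at depth 24
  - 92.197.80.0/20 clear@20
  ? 116.0.1.177  path d0:H2→d1:-→d2:-→d3:-→d4:-→d5:-→d6:H2→d7:-→d8:-  best=H2
  ? 15.60.22.11  path d0:H2→d1:-→d2:-→d3:-→d4:-→d5:-→d6:-→d7:-→d8:-→d9:-→d10:-→d11:-→d12:H4→d13:-→d14:-→d15:-→d16:-→d17:-→d18:-→d19:-→d20:-→d21:-→d22:-→d23:-→d24:H3→d25:-  best=H3
  add 92.197.64.0/18 -> H1 at depth 18
  ? 15.60.22.10  path d0:H2→d1:-→d2:-→d3:-→d4:-→d5:-→d6:-→d7:-→d8:-→d9:-→d10:-→d11:-→d12:H4→d13:-→d14:-→d15:-→d16:-→d17:-→d18:-→d19:-→d20:-→d21:-→d22:-→d23:-→d24:H3→d25:-  best=H3
  ? 116.152.129.145  path d0:H2→d1:-→d2:-→d3:-→d4:-→d5:-→d6:H2→d7:-→d8:-→d9:-→d10:-→d11:-→d12:H0→d13:-→d14:-→d15:-→d16:-→d17:-→d18:-→d19:-→d20:-→d21:-→d22:-→d23:-→d24:H4→d25:-→d26:-→d27:-→d28:H2  best=H2
  add 116.152.0.0/16 -> H3 at depth 16
  add 116.152.129.147/32 -> H4 at depth 32
  - 92.197.89.255/32 clear@32
  ? 58.55.185.40  path d0:H2→d1:-→d2:-  best=H2
  add 15.0.0.0/8 -> H3 at depth 8

== LOOKUPS ==
["H2","H4","H2","H0","H2","H0","H2","H3","H3","H2","H2"]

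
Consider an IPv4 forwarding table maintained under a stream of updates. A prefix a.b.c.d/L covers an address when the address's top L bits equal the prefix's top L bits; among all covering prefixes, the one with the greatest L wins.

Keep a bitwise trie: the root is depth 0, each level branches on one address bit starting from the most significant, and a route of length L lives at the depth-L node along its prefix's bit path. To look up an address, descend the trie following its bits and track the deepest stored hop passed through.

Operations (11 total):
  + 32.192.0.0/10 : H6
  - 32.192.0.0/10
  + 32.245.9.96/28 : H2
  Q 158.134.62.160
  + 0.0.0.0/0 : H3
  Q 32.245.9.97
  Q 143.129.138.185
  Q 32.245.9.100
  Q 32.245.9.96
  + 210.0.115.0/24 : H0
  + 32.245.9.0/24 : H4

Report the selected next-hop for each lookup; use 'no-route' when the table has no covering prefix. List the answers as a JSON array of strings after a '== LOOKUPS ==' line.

Trace:
  + 32.192.0.0/10 (H6) depth=10
  del 32.192.0.0/10 (clear depth 10)
  + 32.245.9.96/28 (H2) depth=28
  Q 158.134.62.160: descend ε ; hops seen [∅] ; pick no-route
  + 0.0.0.0/0 (H3) depth=0
  Q 32.245.9.97: descend 0010000011110101000010010110 ; hops seen [H3,H2] ; pick H2
  Q 143.129.138.185: descend ε ; hops seen [H3] ; pick H3
  Q 32.245.9.100: descend 0010000011110101000010010110 ; hops seen [H3,H2] ; pick H2
  Q 32.245.9.96: descend 0010000011110101000010010110 ; hops seen [H3,H2] ; pick H2
  + 210.0.115.0/24 (H0) depth=24
  + 32.245.9.0/24 (H4) depth=24

== LOOKUPS ==
["no-route","H2","H3","H2","H2"]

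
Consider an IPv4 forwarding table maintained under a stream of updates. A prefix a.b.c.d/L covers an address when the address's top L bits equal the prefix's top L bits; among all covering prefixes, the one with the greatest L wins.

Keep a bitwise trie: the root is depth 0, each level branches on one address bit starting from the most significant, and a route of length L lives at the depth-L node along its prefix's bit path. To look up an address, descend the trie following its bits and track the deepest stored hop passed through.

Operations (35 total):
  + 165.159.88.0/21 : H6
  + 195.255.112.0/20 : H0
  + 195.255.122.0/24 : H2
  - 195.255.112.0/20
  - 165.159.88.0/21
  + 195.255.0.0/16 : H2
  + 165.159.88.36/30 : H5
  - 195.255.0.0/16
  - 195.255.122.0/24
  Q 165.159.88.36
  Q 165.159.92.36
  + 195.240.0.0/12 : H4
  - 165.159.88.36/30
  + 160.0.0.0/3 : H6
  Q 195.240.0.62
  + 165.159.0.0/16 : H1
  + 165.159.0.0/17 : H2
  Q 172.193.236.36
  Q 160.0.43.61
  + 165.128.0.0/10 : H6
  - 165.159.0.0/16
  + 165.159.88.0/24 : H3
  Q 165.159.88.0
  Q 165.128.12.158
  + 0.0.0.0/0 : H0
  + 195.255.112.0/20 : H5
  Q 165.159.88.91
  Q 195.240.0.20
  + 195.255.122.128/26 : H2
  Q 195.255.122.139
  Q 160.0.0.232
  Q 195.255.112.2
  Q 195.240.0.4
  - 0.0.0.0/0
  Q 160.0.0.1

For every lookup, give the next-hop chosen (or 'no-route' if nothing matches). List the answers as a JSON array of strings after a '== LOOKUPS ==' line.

Trace:
  + 165.159.88.0/21 (H6) depth=21
  + 195.255.112.0/20 (H0) depth=20
  + 195.255.122.0/24 (H2) depth=24
  - 195.255.112.0/20 clear@20
  - 165.159.88.0/21 clear@21
  + 195.255.0.0/16 (H2) depth=16
  + 165.159.88.36/30 (H5) depth=30
  - 195.255.0.0/16 clear@16
  - 195.255.122.0/24 clear@24
  Q 165.159.88.36: descend 101001011001111101011000001001 ; hops seen [H5] ; pick H5
  Q 165.159.92.36: descend 101001011001111101011 ; hops seen [∅] ; pick no-route
  + 195.240.0.0/12 (H4) depth=12
  - 165.159.88.36/30 clear@30
  + 160.0.0.0/3 (H6) depth=3
  Q 195.240.0.62: descend 110000111111 ; hops seen [H4] ; pick H4
  + 165.159.0.0/16 (H1) depth=16
  + 165.159.0.0/17 (H2) depth=17
  Q 172.193.236.36: descend 1010 ; hops seen [H6] ; pick H6
  Q 160.0.43.61: descend 10100 ; hops seen [H6] ; pick H6
  + 165.128.0.0/10 (H6) depth=10
  - 165.159.0.0/16 clear@16
  + 165.159.88.0/24 (H3) depth=24
  Q 165.159.88.0: descend 10100101100111110101100000 ; hops seen [H6,H6,H2,H3] ; pick H3
  Q 165.128.12.158: descend 10100101100 ; hops seen [H6,H6] ; pick H6
  + 0.0.0.0/0 (H0) depth=0
  + 195.255.112.0/20 (H5) depth=20
  Q 165.159.88.91: descend 1010010110011111010110000 ; hops seen [H0,H6,H6,H2,H3] ; pick H3
  Q 195.240.0.20: descend 110000111111 ; hops seen [H0,H4] ; pick H4
  + 195.255.122.128/26 (H2) depth=26
  Q 195.255.122.139: descend 11000011111111110111101010 ; hops seen [H0,H4,H5,H2] ; pick H2
  Q 160.0.0.232: descend 10100 ; hops seen [H0,H6] ; pick H6
  Q 195.255.112.2: descend 11000011111111110111 ; hops seen [H0,H4,H5] ; pick H5
  Q 195.240.0.4: descend 110000111111 ; hops seen [H0,H4] ; pick H4
  - 0.0.0.0/0 clear@0
  Q 160.0.0.1: descend 10100 ; hops seen [H6] ; pick H6

== LOOKUPS ==
["H5","no-route","H4","H6","H6","H3","H6","H3","H4","H2","H6","H5","H4","H6"]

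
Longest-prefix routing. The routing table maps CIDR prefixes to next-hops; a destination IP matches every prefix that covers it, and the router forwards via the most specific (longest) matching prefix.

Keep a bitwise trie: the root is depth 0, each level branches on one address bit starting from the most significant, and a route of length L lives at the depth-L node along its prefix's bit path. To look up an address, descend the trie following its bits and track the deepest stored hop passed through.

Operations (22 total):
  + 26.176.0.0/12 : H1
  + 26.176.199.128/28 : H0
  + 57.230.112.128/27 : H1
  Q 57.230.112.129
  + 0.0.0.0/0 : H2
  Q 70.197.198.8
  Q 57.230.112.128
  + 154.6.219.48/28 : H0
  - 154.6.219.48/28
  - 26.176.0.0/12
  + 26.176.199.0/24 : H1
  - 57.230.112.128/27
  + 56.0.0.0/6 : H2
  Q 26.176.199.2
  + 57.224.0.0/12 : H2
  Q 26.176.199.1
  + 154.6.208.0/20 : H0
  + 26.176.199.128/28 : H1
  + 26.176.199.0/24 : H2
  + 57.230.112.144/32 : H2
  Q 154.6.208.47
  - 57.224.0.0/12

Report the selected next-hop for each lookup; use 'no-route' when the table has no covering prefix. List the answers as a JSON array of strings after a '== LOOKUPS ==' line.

Process each operation:
  add 26.176.0.0/12 -> H1 at depth 12
  add 26.176.199.128/28 -> H0 at depth 28
  add 57.230.112.128/27 -> H1 at depth 27
  lookup 57.230.112.129: bits 001110011110011001110000100 walk d0:-→d1:-→d2:-→d3:-→d4:-→d5:-→d6:-→d7:-→d8:-→d9:-→d10:-→d11:-→d12:-→d13:-→d14:-→d15:-→d16:-→d17:-→d18:-→d19:-→d20:-→d21:-→d22:-→d23:-→d24:-→d25:-→d26:-→d27:H1 -> H1
  add 0.0.0.0/0 -> H2 at depth 0
  lookup 70.197.198.8: bits 0 walk d0:H2→d1:- -> H2
  lookup 57.230.112.128: bits 001110011110011001110000100 walk d0:H2→d1:-→d2:-→d3:-→d4:-→d5:-→d6:-→d7:-→d8:-→d9:-→d10:-→d11:-→d12:-→d13:-→d14:-→d15:-→d16:-→d17:-→d18:-→d19:-→d20:-→d21:-→d22:-→d23:-→d24:-→d25:-→d26:-→d27:H1 -> H1
  add 154.6.219.48/28 -> H0 at depth 28
  del 154.6.219.48/28 (clear depth 28)
  del 26.176.0.0/12 (clear depth 12)
  add 26.176.199.0/24 -> H1 at depth 24
  del 57.230.112.128/27 (clear depth 27)
  add 56.0.0.0/6 -> H2 at depth 6
  lookup 26.176.199.2: bits 000110101011000011000111 walk d0:H2→d1:-→d2:-→d3:-→d4:-→d5:-→d6:-→d7:-→d8:-→d9:-→d10:-→d11:-→d12:-→d13:-→d14:-→d15:-→d16:-→d17:-→d18:-→d19:-→d20:-→d21:-→d22:-→d23:-→d24:H1 -> H1
  add 57.224.0.0/12 -> H2 at depth 12
  lookup 26.176.199.1: bits 000110101011000011000111 walk d0:H2→d1:-→d2:-→d3:-→d4:-→d5:-→d6:-→d7:-→d8:-→d9:-→d10:-→d11:-→d12:-→d13:-→d14:-→d15:-→d16:-→d17:-→d18:-→d19:-→d20:-→d21:-→d22:-→d23:-→d24:H1 -> H1
  add 154.6.208.0/20 -> H0 at depth 20
  add 26.176.199.128/28 -> H1 at depth 28
  add 26.176.199.0/24 -> H2 at depth 24
  add 57.230.112.144/32 -> H2 at depth 32
  lookup 154.6.208.47: bits 10011010000001101101 walk d0:H2→d1:-→d2:-→d3:-→d4:-→d5:-→d6:-→d7:-→d8:-→d9:-→d10:-→d11:-→d12:-→d13:-→d14:-→d15:-→d16:-→d17:-→d18:-→d19:-→d20:H0 -> H0
  del 57.224.0.0/12 (clear depth 12)

== LOOKUPS ==
["H1","H2","H1","H1","H1","H0"]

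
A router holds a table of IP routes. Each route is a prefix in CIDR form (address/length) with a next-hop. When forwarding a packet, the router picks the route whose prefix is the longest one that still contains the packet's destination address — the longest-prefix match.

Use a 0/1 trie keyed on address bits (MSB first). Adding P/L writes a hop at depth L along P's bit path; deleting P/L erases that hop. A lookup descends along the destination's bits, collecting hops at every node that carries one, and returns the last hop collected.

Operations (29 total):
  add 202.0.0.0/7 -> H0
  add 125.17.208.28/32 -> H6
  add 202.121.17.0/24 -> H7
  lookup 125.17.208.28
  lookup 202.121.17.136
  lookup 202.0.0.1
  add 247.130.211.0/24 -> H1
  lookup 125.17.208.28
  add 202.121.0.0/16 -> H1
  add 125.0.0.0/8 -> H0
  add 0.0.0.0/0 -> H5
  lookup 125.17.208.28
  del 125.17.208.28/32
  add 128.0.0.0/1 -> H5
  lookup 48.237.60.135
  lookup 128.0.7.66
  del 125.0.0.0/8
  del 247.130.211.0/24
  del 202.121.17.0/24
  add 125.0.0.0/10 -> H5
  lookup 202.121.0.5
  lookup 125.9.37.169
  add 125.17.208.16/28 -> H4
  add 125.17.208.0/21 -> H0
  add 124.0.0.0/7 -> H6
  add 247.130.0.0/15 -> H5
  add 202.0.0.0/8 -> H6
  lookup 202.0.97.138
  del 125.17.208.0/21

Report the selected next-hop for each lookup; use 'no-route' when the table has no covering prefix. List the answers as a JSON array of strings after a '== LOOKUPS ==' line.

Apply in order:
  add 202.0.0.0/7 -> H0 at depth 7
  add 125.17.208.28/32 -> H6 at depth 32
  add 202.121.17.0/24 -> H7 at depth 24
  ? 125.17.208.28  path d0:-→d1:-→d2:-→d3:-→d4:-→d5:-→d6:-→d7:-→d8:-→d9:-→d10:-→d11:-→d12:-→d13:-→d14:-→d15:-→d16:-→d17:-→d18:-→d19:-→d20:-→d21:-→d22:-→d23:-→d24:-→d25:-→d26:-→d27:-→d28:-→d29:-→d30:-→d31:-→d32:H6  best=H6
  ? 202.121.17.136  path d0:-→d1:-→d2:-→d3:-→d4:-→d5:-→d6:-→d7:H0→d8:-→d9:-→d10:-→d11:-→d12:-→d13:-→d14:-→d15:-→d16:-→d17:-→d18:-→d19:-→d20:-→d21:-→d22:-→d23:-→d24:H7  best=H7
  ? 202.0.0.1  path d0:-→d1:-→d2:-→d3:-→d4:-→d5:-→d6:-→d7:H0→d8:-→d9:-  best=H0
  add 247.130.211.0/24 -> H1 at depth 24
  ? 125.17.208.28  path d0:-→d1:-→d2:-→d3:-→d4:-→d5:-→d6:-→d7:-→d8:-→d9:-→d10:-→d11:-→d12:-→d13:-→d14:-→d15:-→d16:-→d17:-→d18:-→d19:-→d20:-→d21:-→d22:-→d23:-→d24:-→d25:-→d26:-→d27:-→d28:-→d29:-→d30:-→d31:-→d32:H6  best=H6
  add 202.121.0.0/16 -> H1 at depth 16
  add 125.0.0.0/8 -> H0 at depth 8
  add 0.0.0.0/0 -> H5 at depth 0
  ? 125.17.208.28  path d0:H5→d1:-→d2:-→d3:-→d4:-→d5:-→d6:-→d7:-→d8:H0→d9:-→d10:-→d11:-→d12:-→d13:-→d14:-→d15:-→d16:-→d17:-→d18:-→d19:-→d20:-→d21:-→d22:-→d23:-→d24:-→d25:-→d26:-→d27:-→d28:-→d29:-→d30:-→d31:-→d32:H6  best=H6
  del 125.17.208.28/32 (clear depth 32)
  add 128.0.0.0/1 -> H5 at depth 1
  ? 48.237.60.135  path d0:H5→d1:-  best=H5
  ? 128.0.7.66  path d0:H5→d1:H5  best=H5
  del 125.0.0.0/8 (clear depth 8)
  del 247.130.211.0/24 (clear depth 24)
  del 202.121.17.0/24 (clear depth 24)
  add 125.0.0.0/10 -> H5 at depth 10
  ? 202.121.0.5  path d0:H5→d1:H5→d2:-→d3:-→d4:-→d5:-→d6:-→d7:H0→d8:-→d9:-→d10:-→d11:-→d12:-→d13:-→d14:-→d15:-→d16:H1→d17:-→d18:-→d19:-  best=H1
  ? 125.9.37.169  path d0:H5→d1:-→d2:-→d3:-→d4:-→d5:-→d6:-→d7:-→d8:-→d9:-→d10:H5→d11:-  best=H5
  add 125.17.208.16/28 -> H4 at depth 28
  add 125.17.208.0/21 -> H0 at depth 21
  add 124.0.0.0/7 -> H6 at depth 7
  add 247.130.0.0/15 -> H5 at depth 15
  add 202.0.0.0/8 -> H6 at depth 8
  ? 202.0.97.138  path d0:H5→d1:H5→d2:-→d3:-→d4:-→d5:-→d6:-→d7:H0→d8:H6→d9:-  best=H6
  del 125.17.208.0/21 (clear depth 21)

== LOOKUPS ==
["H6","H7","H0","H6","H6","H5","H5","H1","H5","H6"]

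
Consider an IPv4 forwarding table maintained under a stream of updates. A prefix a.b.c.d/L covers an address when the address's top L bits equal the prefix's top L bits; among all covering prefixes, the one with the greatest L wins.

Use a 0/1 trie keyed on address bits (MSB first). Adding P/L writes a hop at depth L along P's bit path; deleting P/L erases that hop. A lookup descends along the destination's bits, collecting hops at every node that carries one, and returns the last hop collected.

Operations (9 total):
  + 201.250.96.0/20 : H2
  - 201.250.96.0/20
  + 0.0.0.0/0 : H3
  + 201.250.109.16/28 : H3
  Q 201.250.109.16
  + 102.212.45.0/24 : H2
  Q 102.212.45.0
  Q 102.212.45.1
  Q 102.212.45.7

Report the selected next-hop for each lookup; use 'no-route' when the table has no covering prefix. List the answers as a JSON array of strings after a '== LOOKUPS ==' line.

Process each operation:
  + 201.250.96.0/20 (H2) depth=20
  del 201.250.96.0/20 (clear depth 20)
  + 0.0.0.0/0 (H3) depth=0
  + 201.250.109.16/28 (H3) depth=28
  lookup 201.250.109.16: bits 1100100111111010011011010001 walk d0:H3→d1:-→d2:-→d3:-→d4:-→d5:-→d6:-→d7:-→d8:-→d9:-→d10:-→d11:-→d12:-→d13:-→d14:-→d15:-→d16:-→d17:-→d18:-→d19:-→d20:-→d21:-→d22:-→d23:-→d24:-→d25:-→d26:-→d27:-→d28:H3 -> H3
  + 102.212.45.0/24 (H2) depth=24
  lookup 102.212.45.0: bits 011001101101010000101101 walk d0:H3→d1:-→d2:-→d3:-→d4:-→d5:-→d6:-→d7:-→d8:-→d9:-→d10:-→d11:-→d12:-→d13:-→d14:-→d15:-→d16:-→d17:-→d18:-→d19:-→d20:-→d21:-→d22:-→d23:-→d24:H2 -> H2
  lookup 102.212.45.1: bits 011001101101010000101101 walk d0:H3→d1:-→d2:-→d3:-→d4:-→d5:-→d6:-→d7:-→d8:-→d9:-→d10:-→d11:-→d12:-→d13:-→d14:-→d15:-→d16:-→d17:-→d18:-→d19:-→d20:-→d21:-→d22:-→d23:-→d24:H2 -> H2
  lookup 102.212.45.7: bits 011001101101010000101101 walk d0:H3→d1:-→d2:-→d3:-→d4:-→d5:-→d6:-→d7:-→d8:-→d9:-→d10:-→d11:-→d12:-→d13:-→d14:-→d15:-→d16:-→d17:-→d18:-→d19:-→d20:-→d21:-→d22:-→d23:-→d24:H2 -> H2

== LOOKUPS ==
["H3","H2","H2","H2"]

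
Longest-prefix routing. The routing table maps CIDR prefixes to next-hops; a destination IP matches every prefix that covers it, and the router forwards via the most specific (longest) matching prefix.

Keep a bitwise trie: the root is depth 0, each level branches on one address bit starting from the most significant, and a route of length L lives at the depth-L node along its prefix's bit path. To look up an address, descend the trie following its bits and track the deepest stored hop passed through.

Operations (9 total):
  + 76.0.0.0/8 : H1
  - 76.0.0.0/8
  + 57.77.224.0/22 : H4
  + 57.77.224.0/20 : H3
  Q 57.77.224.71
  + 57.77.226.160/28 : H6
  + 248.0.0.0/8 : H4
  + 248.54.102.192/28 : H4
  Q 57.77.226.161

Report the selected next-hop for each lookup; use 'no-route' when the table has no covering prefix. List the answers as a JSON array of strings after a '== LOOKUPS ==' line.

Apply in order:
  add 76.0.0.0/8 -> H1 at depth 8
  - 76.0.0.0/8 clear@8
  add 57.77.224.0/22 -> H4 at depth 22
  add 57.77.224.0/20 -> H3 at depth 20
  ? 57.77.224.71  path d0:-→d1:-→d2:-→d3:-→d4:-→d5:-→d6:-→d7:-→d8:-→d9:-→d10:-→d11:-→d12:-→d13:-→d14:-→d15:-→d16:-→d17:-→d18:-→d19:-→d20:H3→d21:-→d22:H4  best=H4
  add 57.77.226.160/28 -> H6 at depth 28
  add 248.0.0.0/8 -> H4 at depth 8
  add 248.54.102.192/28 -> H4 at depth 28
  ? 57.77.226.161  path d0:-→d1:-→d2:-→d3:-→d4:-→d5:-→d6:-→d7:-→d8:-→d9:-→d10:-→d11:-→d12:-→d13:-→d14:-→d15:-→d16:-→d17:-→d18:-→d19:-→d20:H3→d21:-→d22:H4→d23:-→d24:-→d25:-→d26:-→d27:-→d28:H6  best=H6

== LOOKUPS ==
["H4","H6"]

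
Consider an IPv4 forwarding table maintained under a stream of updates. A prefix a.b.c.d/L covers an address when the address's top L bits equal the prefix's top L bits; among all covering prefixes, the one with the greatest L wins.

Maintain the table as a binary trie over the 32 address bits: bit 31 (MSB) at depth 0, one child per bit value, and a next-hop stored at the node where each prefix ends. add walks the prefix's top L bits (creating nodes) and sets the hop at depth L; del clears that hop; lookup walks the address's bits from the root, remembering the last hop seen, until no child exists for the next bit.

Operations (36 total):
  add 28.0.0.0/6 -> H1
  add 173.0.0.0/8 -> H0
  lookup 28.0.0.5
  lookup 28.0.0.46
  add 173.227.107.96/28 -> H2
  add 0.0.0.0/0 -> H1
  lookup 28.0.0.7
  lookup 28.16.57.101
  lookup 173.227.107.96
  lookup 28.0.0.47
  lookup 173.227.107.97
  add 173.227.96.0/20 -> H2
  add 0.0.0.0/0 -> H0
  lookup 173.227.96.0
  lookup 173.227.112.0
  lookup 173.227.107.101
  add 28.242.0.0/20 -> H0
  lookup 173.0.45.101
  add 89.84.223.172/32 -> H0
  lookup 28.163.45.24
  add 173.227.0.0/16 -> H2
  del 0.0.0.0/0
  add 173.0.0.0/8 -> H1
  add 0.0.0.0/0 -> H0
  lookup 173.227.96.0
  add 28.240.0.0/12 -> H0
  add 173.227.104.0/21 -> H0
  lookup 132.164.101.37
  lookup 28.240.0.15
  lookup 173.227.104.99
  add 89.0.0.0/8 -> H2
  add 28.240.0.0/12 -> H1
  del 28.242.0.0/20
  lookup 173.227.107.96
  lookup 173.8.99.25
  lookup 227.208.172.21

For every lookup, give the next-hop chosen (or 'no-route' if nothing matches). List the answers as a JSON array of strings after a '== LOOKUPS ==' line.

Trace:
  add 28.0.0.0/6 -> H1 at depth 6
  add 173.0.0.0/8 -> H0 at depth 8
  lookup 28.0.0.5: bits 000111 walk d0:-→d1:-→d2:-→d3:-→d4:-→d5:-→d6:H1 -> H1
  lookup 28.0.0.46: bits 000111 walk d0:-→d1:-→d2:-→d3:-→d4:-→d5:-→d6:H1 -> H1
  add 173.227.107.96/28 -> H2 at depth 28
  add 0.0.0.0/0 -> H1 at depth 0
  lookup 28.0.0.7: bits 000111 walk d0:H1→d1:-→d2:-→d3:-→d4:-→d5:-→d6:H1 -> H1
  lookup 28.16.57.101: bits 000111 walk d0:H1→d1:-→d2:-→d3:-→d4:-→d5:-→d6:H1 -> H1
  lookup 173.227.107.96: bits 1010110111100011011010110110 walk d0:H1→d1:-→d2:-→d3:-→d4:-→d5:-→d6:-→d7:-→d8:H0→d9:-→d10:-→d11:-→d12:-→d13:-→d14:-→d15:-→d16:-→d17:-→d18:-→d19:-→d20:-→d21:-→d22:-→d23:-→d24:-→d25:-→d26:-→d27:-→d28:H2 -> H2
  lookup 28.0.0.47: bits 000111 walk d0:H1→d1:-→d2:-→d3:-→d4:-→d5:-→d6:H1 -> H1
  lookup 173.227.107.97: bits 1010110111100011011010110110 walk d0:H1→d1:-→d2:-→d3:-→d4:-→d5:-→d6:-→d7:-→d8:H0→d9:-→d10:-→d11:-→d12:-→d13:-→d14:-→d15:-→d16:-→d17:-→d18:-→d19:-→d20:-→d21:-→d22:-→d23:-→d24:-→d25:-→d26:-→d27:-→d28:H2 -> H2
  add 173.227.96.0/20 -> H2 at depth 20
  add 0.0.0.0/0 -> H0 at depth 0
  lookup 173.227.96.0: bits 10101101111000110110 walk d0:H0→d1:-→d2:-→d3:-→d4:-→d5:-→d6:-→d7:-→d8:H0→d9:-→d10:-→d11:-→d12:-→d13:-→d14:-→d15:-→d16:-→d17:-→d18:-→d19:-→d20:H2 -> H2
  lookup 173.227.112.0: bits 1010110111100011011 walk d0:H0→d1:-→d2:-→d3:-→d4:-→d5:-→d6:-→d7:-→d8:H0→d9:-→d10:-→d11:-→d12:-→d13:-→d14:-→d15:-→d16:-→d17:-→d18:-→d19:- -> H0
  lookup 173.227.107.101: bits 1010110111100011011010110110 walk d0:H0→d1:-→d2:-→d3:-→d4:-→d5:-→d6:-→d7:-→d8:H0→d9:-→d10:-→d11:-→d12:-→d13:-→d14:-→d15:-→d16:-→d17:-→d18:-→d19:-→d20:H2→d21:-→d22:-→d23:-→d24:-→d25:-→d26:-→d27:-→d28:H2 -> H2
  add 28.242.0.0/20 -> H0 at depth 20
  lookup 173.0.45.101: bits 10101101 walk d0:H0→d1:-→d2:-→d3:-→d4:-→d5:-→d6:-→d7:-→d8:H0 -> H0
  add 89.84.223.172/32 -> H0 at depth 32
  lookup 28.163.45.24: bits 000111001 walk d0:H0→d1:-→d2:-→d3:-→d4:-→d5:-→d6:H1→d7:-→d8:-→d9:- -> H1
  add 173.227.0.0/16 -> H2 at depth 16
  del 0.0.0.0/0 (clear depth 0)
  add 173.0.0.0/8 -> H1 at depth 8
  add 0.0.0.0/0 -> H0 at depth 0
  lookup 173.227.96.0: bits 10101101111000110110 walk d0:H0→d1:-→d2:-→d3:-→d4:-→d5:-→d6:-→d7:-→d8:H1→d9:-→d10:-→d11:-→d12:-→d13:-→d14:-→d15:-→d16:H2→d17:-→d18:-→d19:-→d20:H2 -> H2
  add 28.240.0.0/12 -> H0 at depth 12
  add 173.227.104.0/21 -> H0 at depth 21
  lookup 132.164.101.37: bits 10 walk d0:H0→d1:-→d2:- -> H0
  lookup 28.240.0.15: bits 00011100111100 walk d0:H0→d1:-→d2:-→d3:-→d4:-→d5:-→d6:H1→d7:-→d8:-→d9:-→d10:-→d11:-→d12:H0→d13:-→d14:- -> H0
  lookup 173.227.104.99: bits 1010110111100011011010 walk d0:H0→d1:-→d2:-→d3:-→d4:-→d5:-→d6:-→d7:-→d8:H1→d9:-→d10:-→d11:-→d12:-→d13:-→d14:-→d15:-→d16:H2→d17:-→d18:-→d19:-→d20:H2→d21:H0→d22:- -> H0
  add 89.0.0.0/8 -> H2 at depth 8
  add 28.240.0.0/12 -> H1 at depth 12
  del 28.242.0.0/20 (clear depth 20)
  lookup 173.227.107.96: bits 1010110111100011011010110110 walk d0:H0→d1:-→d2:-→d3:-→d4:-→d5:-→d6:-→d7:-→d8:H1→d9:-→d10:-→d11:-→d12:-→d13:-→d14:-→d15:-→d16:H2→d17:-→d18:-→d19:-→d20:H2→d21:H0→d22:-→d23:-→d24:-→d25:-→d26:-→d27:-→d28:H2 -> H2
  lookup 173.8.99.25: bits 10101101 walk d0:H0→d1:-→d2:-→d3:-→d4:-→d5:-→d6:-→d7:-→d8:H1 -> H1
  lookup 227.208.172.21: bits 1 walk d0:H0→d1:- -> H0

== LOOKUPS ==
["H1","H1","H1","H1","H2","H1","H2","H2","H0","H2","H0","H1","H2","H0","H0","H0","H2","H1","H0"]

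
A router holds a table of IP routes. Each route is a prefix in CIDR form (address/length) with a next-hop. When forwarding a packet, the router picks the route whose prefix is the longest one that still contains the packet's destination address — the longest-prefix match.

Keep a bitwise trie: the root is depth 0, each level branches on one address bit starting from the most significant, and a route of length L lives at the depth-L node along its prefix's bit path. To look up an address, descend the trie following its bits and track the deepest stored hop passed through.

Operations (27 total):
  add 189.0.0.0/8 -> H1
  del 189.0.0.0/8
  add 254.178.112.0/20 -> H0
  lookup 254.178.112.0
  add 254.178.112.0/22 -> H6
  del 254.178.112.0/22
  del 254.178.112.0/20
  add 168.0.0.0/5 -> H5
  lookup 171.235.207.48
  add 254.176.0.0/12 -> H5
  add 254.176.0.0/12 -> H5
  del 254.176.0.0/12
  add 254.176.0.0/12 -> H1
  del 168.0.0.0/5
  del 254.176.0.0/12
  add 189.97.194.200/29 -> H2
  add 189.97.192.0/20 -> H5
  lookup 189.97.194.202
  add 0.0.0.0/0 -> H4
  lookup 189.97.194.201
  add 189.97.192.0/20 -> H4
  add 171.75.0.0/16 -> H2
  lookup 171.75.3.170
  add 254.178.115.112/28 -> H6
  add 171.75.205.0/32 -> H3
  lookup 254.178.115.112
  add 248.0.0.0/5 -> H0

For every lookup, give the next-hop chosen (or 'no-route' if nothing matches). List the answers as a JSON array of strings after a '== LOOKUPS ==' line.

Apply in order:
  + 189.0.0.0/8 (H1) depth=8
  del 189.0.0.0/8 (clear depth 8)
  + 254.178.112.0/20 (H0) depth=20
  Q 254.178.112.0: descend 11111110101100100111 ; hops seen [H0] ; pick H0
  + 254.178.112.0/22 (H6) depth=22
  del 254.178.112.0/22 (clear depth 22)
  del 254.178.112.0/20 (clear depth 20)
  + 168.0.0.0/5 (H5) depth=5
  Q 171.235.207.48: descend 10101 ; hops seen [H5] ; pick H5
  + 254.176.0.0/12 (H5) depth=12
  + 254.176.0.0/12 (H5) depth=12
  del 254.176.0.0/12 (clear depth 12)
  + 254.176.0.0/12 (H1) depth=12
  del 168.0.0.0/5 (clear depth 5)
  del 254.176.0.0/12 (clear depth 12)
  + 189.97.194.200/29 (H2) depth=29
  + 189.97.192.0/20 (H5) depth=20
  Q 189.97.194.202: descend 10111101011000011100001011001 ; hops seen [H5,H2] ; pick H2
  + 0.0.0.0/0 (H4) depth=0
  Q 189.97.194.201: descend 10111101011000011100001011001 ; hops seen [H4,H5,H2] ; pick H2
  + 189.97.192.0/20 (H4) depth=20
  + 171.75.0.0/16 (H2) depth=16
  Q 171.75.3.170: descend 1010101101001011 ; hops seen [H4,H2] ; pick H2
  + 254.178.115.112/28 (H6) depth=28
  + 171.75.205.0/32 (H3) depth=32
  Q 254.178.115.112: descend 1111111010110010011100110111 ; hops seen [H4,H6] ; pick H6
  + 248.0.0.0/5 (H0) depth=5

== LOOKUPS ==
["H0","H5","H2","H2","H2","H6"]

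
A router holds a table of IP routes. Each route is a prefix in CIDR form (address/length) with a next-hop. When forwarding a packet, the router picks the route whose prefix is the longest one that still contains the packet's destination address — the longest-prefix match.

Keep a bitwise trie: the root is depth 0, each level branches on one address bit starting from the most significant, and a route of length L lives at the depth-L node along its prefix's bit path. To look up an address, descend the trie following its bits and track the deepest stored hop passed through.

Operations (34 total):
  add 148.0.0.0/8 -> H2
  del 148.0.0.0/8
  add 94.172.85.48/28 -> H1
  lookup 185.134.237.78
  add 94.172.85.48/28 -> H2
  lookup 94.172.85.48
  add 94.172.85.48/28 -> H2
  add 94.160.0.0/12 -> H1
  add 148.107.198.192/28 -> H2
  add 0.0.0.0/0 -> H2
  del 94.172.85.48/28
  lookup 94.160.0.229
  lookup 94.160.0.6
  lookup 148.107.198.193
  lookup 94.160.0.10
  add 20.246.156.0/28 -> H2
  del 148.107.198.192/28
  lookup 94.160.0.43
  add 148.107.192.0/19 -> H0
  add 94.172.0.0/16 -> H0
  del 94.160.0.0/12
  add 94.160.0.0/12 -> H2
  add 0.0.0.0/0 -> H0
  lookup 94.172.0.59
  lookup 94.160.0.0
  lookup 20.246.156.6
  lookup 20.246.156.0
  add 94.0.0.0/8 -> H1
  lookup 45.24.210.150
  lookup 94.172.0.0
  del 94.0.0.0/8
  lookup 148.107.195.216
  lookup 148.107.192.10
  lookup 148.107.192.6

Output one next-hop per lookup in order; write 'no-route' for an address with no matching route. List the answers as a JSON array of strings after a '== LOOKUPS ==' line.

Apply in order:
  + 148.0.0.0/8 (H2) depth=8
  del 148.0.0.0/8 (clear depth 8)
  + 94.172.85.48/28 (H1) depth=28
  ? 185.134.237.78  path d0:-→d1:-→d2:-  best=no-route
  + 94.172.85.48/28 (H2) depth=28
  ? 94.172.85.48  path d0:-→d1:-→d2:-→d3:-→d4:-→d5:-→d6:-→d7:-→d8:-→d9:-→d10:-→d11:-→d12:-→d13:-→d14:-→d15:-→d16:-→d17:-→d18:-→d19:-→d20:-→d21:-→d22:-→d23:-→d24:-→d25:-→d26:-→d27:-→d28:H2  best=H2
  + 94.172.85.48/28 (H2) depth=28
  + 94.160.0.0/12 (H1) depth=12
  + 148.107.198.192/28 (H2) depth=28
  + 0.0.0.0/0 (H2) depth=0
  del 94.172.85.48/28 (clear depth 28)
  ? 94.160.0.229  path d0:H2→d1:-→d2:-→d3:-→d4:-→d5:-→d6:-→d7:-→d8:-→d9:-→d10:-→d11:-→d12:H1  best=H1
  ? 94.160.0.6  path d0:H2→d1:-→d2:-→d3:-→d4:-→d5:-→d6:-→d7:-→d8:-→d9:-→d10:-→d11:-→d12:H1  best=H1
  ? 148.107.198.193  path d0:H2→d1:-→d2:-→d3:-→d4:-→d5:-→d6:-→d7:-→d8:-→d9:-→d10:-→d11:-→d12:-→d13:-→d14:-→d15:-→d16:-→d17:-→d18:-→d19:-→d20:-→d21:-→d22:-→d23:-→d24:-→d25:-→d26:-→d27:-→d28:H2  best=H2
  ? 94.160.0.10  path d0:H2→d1:-→d2:-→d3:-→d4:-→d5:-→d6:-→d7:-→d8:-→d9:-→d10:-→d11:-→d12:H1  best=H1
  + 20.246.156.0/28 (H2) depth=28
  del 148.107.198.192/28 (clear depth 28)
  ? 94.160.0.43  path d0:H2→d1:-→d2:-→d3:-→d4:-→d5:-→d6:-→d7:-→d8:-→d9:-→d10:-→d11:-→d12:H1  best=H1
  + 148.107.192.0/19 (H0) depth=19
  + 94.172.0.0/16 (H0) depth=16
  del 94.160.0.0/12 (clear depth 12)
  + 94.160.0.0/12 (H2) depth=12
  + 0.0.0.0/0 (H0) depth=0
  ? 94.172.0.59  path d0:H0→d1:-→d2:-→d3:-→d4:-→d5:-→d6:-→d7:-→d8:-→d9:-→d10:-→d11:-→d12:H2→d13:-→d14:-→d15:-→d16:H0→d17:-  best=H0
  ? 94.160.0.0  path d0:H0→d1:-→d2:-→d3:-→d4:-→d5:-→d6:-→d7:-→d8:-→d9:-→d10:-→d11:-→d12:H2  best=H2
  ? 20.246.156.6  path d0:H0→d1:-→d2:-→d3:-→d4:-→d5:-→d6:-→d7:-→d8:-→d9:-→d10:-→d11:-→d12:-→d13:-→d14:-→d15:-→d16:-→d17:-→d18:-→d19:-→d20:-→d21:-→d22:-→d23:-→d24:-→d25:-→d26:-→d27:-→d28:H2  best=H2
  ? 20.246.156.0  path d0:H0→d1:-→d2:-→d3:-→d4:-→d5:-→d6:-→d7:-→d8:-→d9:-→d10:-→d11:-→d12:-→d13:-→d14:-→d15:-→d16:-→d17:-→d18:-→d19:-→d20:-→d21:-→d22:-→d23:-→d24:-→d25:-→d26:-→d27:-→d28:H2  best=H2
  + 94.0.0.0/8 (H1) depth=8
  ? 45.24.210.150  path d0:H0→d1:-→d2:-  best=H0
  ? 94.172.0.0  path d0:H0→d1:-→d2:-→d3:-→d4:-→d5:-→d6:-→d7:-→d8:H1→d9:-→d10:-→d11:-→d12:H2→d13:-→d14:-→d15:-→d16:H0→d17:-  best=H0
  del 94.0.0.0/8 (clear depth 8)
  ? 148.107.195.216  path d0:H0→d1:-→d2:-→d3:-→d4:-→d5:-→d6:-→d7:-→d8:-→d9:-→d10:-→d11:-→d12:-→d13:-→d14:-→d15:-→d16:-→d17:-→d18:-→d19:H0→d20:-→d21:-  best=H0
  ? 148.107.192.10  path d0:H0→d1:-→d2:-→d3:-→d4:-→d5:-→d6:-→d7:-→d8:-→d9:-→d10:-→d11:-→d12:-→d13:-→d14:-→d15:-→d16:-→d17:-→d18:-→d19:H0→d20:-→d21:-  best=H0
  ? 148.107.192.6  path d0:H0→d1:-→d2:-→d3:-→d4:-→d5:-→d6:-→d7:-→d8:-→d9:-→d10:-→d11:-→d12:-→d13:-→d14:-→d15:-→d16:-→d17:-→d18:-→d19:H0→d20:-→d21:-  best=H0

== LOOKUPS ==
["no-route","H2","H1","H1","H2","H1","H1","H0","H2","H2","H2","H0","H0","H0","H0","H0"]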